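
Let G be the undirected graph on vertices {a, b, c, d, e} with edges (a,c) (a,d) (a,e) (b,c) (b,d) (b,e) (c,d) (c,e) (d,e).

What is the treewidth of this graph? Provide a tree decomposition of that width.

The largest bag has 4 vertices, giving width 3; this decomposition certifies tw(G) ≤ 3. Conversely, {a, c, d, e} is a clique of size 4, and the vertices of any clique must share a bag in every tree decomposition; so some bag has ≥ 4 vertices and tw(G) ≥ 3. Combining the bounds, tw(G) = 3.

Treewidth 3.
One such decomposition:
Bags: B1 = {a, c, d, e}  B2 = {b, c, d, e}
Tree: B1–B2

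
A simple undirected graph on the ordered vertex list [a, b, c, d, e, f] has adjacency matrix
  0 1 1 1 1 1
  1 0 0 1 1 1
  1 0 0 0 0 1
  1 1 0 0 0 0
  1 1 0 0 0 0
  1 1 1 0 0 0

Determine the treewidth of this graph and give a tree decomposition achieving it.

The largest bag has 3 vertices, giving width 2; this decomposition certifies tw(G) ≤ 2. For the lower bound, the 3 vertices {a, c, f} are pairwise adjacent, and any tree decomposition puts a clique entirely inside one bag — forcing width ≥ 2. The upper and lower bounds meet at 2, so that is the treewidth.

Treewidth 2.
One such decomposition:
Bags: B1 = {a, b, e}  B2 = {a, b, f}  B3 = {a, b, d}  B4 = {a, c, f}
Tree: B1–B2, B1–B3, B2–B4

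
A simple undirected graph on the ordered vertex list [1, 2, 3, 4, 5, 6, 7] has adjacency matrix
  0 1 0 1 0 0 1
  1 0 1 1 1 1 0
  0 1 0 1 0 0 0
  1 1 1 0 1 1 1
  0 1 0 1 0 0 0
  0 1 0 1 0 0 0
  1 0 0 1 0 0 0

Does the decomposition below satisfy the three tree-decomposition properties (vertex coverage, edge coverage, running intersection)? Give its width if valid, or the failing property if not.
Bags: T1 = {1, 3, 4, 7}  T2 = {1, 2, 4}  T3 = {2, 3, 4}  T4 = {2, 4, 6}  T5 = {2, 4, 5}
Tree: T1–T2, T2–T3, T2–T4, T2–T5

A tree decomposition must satisfy three properties: every vertex lies in some bag; for every edge, both endpoints lie together in some bag; and for every vertex, the bags containing it form a connected subtree. Here bags containing vertex 3 are not connected in the tree, so the decomposition is invalid.

No — bags containing vertex 3 are not connected in the tree.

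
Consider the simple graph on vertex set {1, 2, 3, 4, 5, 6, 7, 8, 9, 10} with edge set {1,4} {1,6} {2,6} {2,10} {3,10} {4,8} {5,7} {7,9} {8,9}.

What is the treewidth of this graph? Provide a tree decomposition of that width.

Every bag has size at most 2, so the width is 2 − 1 = 1 and tw(G) ≤ 1. Any graph with an edge has treewidth ≥ 1, and G has the edge 3–10. The upper and lower bounds meet at 1, so that is the treewidth.

Treewidth 1.
One such decomposition:
Bags: B1 = {3, 10}  B2 = {2, 10}  B3 = {2, 6}  B4 = {1, 6}  B5 = {1, 4}  B6 = {4, 8}  B7 = {8, 9}  B8 = {7, 9}  B9 = {5, 7}
Tree: B1–B2, B2–B3, B3–B4, B4–B5, B5–B6, B6–B7, B7–B8, B8–B9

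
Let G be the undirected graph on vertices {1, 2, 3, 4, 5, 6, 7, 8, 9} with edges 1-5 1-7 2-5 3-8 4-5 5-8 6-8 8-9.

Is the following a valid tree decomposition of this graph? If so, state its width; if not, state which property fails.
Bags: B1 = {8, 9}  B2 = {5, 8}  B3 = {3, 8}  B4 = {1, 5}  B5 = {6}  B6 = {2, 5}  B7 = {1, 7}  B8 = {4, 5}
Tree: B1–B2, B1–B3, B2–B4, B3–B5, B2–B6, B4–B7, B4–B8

No — edge (8,6) lies in no bag.

A tree decomposition must satisfy three properties: every vertex lies in some bag; for every edge, both endpoints lie together in some bag; and for every vertex, the bags containing it form a connected subtree. Here edge (8,6) lies in no bag, so the decomposition is invalid.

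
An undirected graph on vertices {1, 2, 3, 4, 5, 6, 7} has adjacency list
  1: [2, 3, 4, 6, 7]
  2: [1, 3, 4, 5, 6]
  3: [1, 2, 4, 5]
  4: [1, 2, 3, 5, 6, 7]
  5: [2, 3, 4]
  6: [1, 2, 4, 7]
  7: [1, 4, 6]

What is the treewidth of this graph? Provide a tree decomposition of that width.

The largest bag has 4 vertices, giving width 3; this decomposition certifies tw(G) ≤ 3. For the lower bound, the 4 vertices {1, 2, 3, 4} are pairwise adjacent, and any tree decomposition puts a clique entirely inside one bag — forcing width ≥ 3. Therefore the treewidth is 3.

Treewidth 3.
One optimal decomposition is:
Bags: B1 = {1, 2, 3, 4}  B2 = {1, 2, 4, 6}  B3 = {2, 3, 4, 5}  B4 = {1, 4, 6, 7}
Tree: B1–B2, B1–B3, B2–B4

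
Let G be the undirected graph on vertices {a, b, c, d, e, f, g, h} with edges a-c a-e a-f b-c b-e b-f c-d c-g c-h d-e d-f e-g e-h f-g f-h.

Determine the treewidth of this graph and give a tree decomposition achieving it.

The largest bag has 4 vertices, giving width 3; this decomposition certifies tw(G) ≤ 3. For the lower bound: the 4 vertex sets {c,d}, {b,f}, {e}, {h} are disjoint, each induces a connected subgraph, and every pair is joined by at least one edge of G. Contracting each set to a single vertex therefore yields K_{4} as a minor, and since treewidth is minor-monotone, tw(G) ≥ tw(K_{4}) = 3. Therefore the treewidth is 3.

Treewidth 3.
One optimal decomposition is:
Bags: B1 = {c, d, e, f}  B2 = {b, c, e, f}  B3 = {c, e, f, h}  B4 = {c, e, f, g}  B5 = {a, c, e, f}
Tree: B1–B2, B2–B3, B3–B4, B4–B5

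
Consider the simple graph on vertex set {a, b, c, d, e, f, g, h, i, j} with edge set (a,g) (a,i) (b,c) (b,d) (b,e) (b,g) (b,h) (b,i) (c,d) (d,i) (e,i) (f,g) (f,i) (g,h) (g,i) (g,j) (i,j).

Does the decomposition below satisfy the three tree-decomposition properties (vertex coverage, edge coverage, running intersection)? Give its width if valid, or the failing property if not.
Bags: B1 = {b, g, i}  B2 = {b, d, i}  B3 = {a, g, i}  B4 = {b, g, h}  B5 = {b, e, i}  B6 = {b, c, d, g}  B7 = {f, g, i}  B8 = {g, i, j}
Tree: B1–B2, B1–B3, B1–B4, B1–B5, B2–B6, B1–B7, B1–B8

No — bags containing vertex g are not connected in the tree.

A tree decomposition must satisfy three properties: every vertex lies in some bag; for every edge, both endpoints lie together in some bag; and for every vertex, the bags containing it form a connected subtree. Here bags containing vertex g are not connected in the tree, so the decomposition is invalid.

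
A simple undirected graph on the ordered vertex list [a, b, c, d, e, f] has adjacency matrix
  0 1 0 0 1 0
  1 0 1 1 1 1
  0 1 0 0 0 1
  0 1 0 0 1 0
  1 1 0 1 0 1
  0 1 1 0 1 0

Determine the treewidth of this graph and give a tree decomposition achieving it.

Treewidth 2.
Bags: B1 = {b, e, f}  B2 = {a, b, e}  B3 = {b, d, e}  B4 = {b, c, f}
Tree: B1–B2, B2–B3, B1–B4

Each bag holds 3 vertices, so the decomposition has width 2, which upper-bounds the treewidth. On the other hand G contains the 3-clique {b, d, e}. A clique must lie in a single bag of any decomposition, so no decomposition can have width below 2. The upper and lower bounds meet at 2, so that is the treewidth.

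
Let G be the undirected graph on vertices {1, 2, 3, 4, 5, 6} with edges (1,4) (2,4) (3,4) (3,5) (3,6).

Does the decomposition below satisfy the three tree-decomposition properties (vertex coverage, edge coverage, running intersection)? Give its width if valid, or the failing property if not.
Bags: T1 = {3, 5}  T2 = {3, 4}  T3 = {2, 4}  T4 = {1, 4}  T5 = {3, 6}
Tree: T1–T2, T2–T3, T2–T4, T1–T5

Yes; width 1.

Vertex coverage: the bags together contain {1, 2, 3, 4, 5, 6}, the full vertex set. Edge coverage: each edge of G has both endpoints in at least one bag. Running intersection: for every vertex, the bags containing it form a connected subtree. All three properties hold, so this is a valid tree decomposition of width max|bag| − 1 = 1, and hence tw(G) ≤ 1.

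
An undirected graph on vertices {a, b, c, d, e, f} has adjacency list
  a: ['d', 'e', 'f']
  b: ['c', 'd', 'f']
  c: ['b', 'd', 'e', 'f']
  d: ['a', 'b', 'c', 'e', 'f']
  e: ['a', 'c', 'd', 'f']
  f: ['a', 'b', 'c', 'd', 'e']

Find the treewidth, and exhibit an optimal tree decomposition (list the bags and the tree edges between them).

The largest bag has 4 vertices, giving width 3; this decomposition certifies tw(G) ≤ 3. Conversely, {c, d, e, f} is a clique of size 4, and the vertices of any clique must share a bag in every tree decomposition; so some bag has ≥ 4 vertices and tw(G) ≥ 3. The upper and lower bounds meet at 3, so that is the treewidth.

Treewidth 3.
One optimal decomposition is:
Bags: B1 = {b, c, d, f}  B2 = {c, d, e, f}  B3 = {a, d, e, f}
Tree: B1–B2, B2–B3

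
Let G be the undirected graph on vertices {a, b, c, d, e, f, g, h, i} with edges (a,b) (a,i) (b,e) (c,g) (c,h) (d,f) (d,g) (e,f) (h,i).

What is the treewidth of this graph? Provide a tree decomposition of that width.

The largest bag has 3 vertices, giving width 2; this decomposition certifies tw(G) ≤ 2. For the lower bound, G contains the cycle a–i–h–c–g–d–f–e–b–a, so G is not a forest; only forests have treewidth ≤ 1, hence tw(G) ≥ 2. Therefore the treewidth is 2.

Treewidth 2.
Bags: B1 = {a, h, i}  B2 = {a, c, h}  B3 = {a, c, g}  B4 = {a, d, g}  B5 = {a, d, f}  B6 = {a, e, f}  B7 = {a, b, e}
Tree: B1–B2, B2–B3, B3–B4, B4–B5, B5–B6, B6–B7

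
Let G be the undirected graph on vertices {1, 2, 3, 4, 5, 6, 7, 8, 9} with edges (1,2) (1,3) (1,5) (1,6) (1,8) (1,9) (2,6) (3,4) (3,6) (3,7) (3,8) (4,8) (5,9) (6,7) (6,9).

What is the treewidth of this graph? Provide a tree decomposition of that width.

Treewidth 2.
Bags: B1 = {1, 6, 9}  B2 = {1, 2, 6}  B3 = {1, 3, 6}  B4 = {3, 6, 7}  B5 = {1, 5, 9}  B6 = {1, 3, 8}  B7 = {3, 4, 8}
Tree: B1–B2, B1–B3, B3–B4, B1–B5, B3–B6, B6–B7

The largest bag has 3 vertices, giving width 2; this decomposition certifies tw(G) ≤ 2. On the other hand G contains the 3-clique {1, 3, 8}. A clique must lie in a single bag of any decomposition, so no decomposition can have width below 2. Hence tw(G) = 2 exactly.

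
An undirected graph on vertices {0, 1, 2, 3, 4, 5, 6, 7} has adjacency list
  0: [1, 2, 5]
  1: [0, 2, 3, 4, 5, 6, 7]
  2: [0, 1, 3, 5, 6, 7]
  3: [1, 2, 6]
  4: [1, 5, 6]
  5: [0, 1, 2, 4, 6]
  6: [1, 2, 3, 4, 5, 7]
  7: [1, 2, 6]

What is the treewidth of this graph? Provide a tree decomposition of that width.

Treewidth 3.
Bags: B1 = {1, 2, 3, 6}  B2 = {1, 2, 5, 6}  B3 = {1, 4, 5, 6}  B4 = {0, 1, 2, 5}  B5 = {1, 2, 6, 7}
Tree: B1–B2, B2–B3, B2–B4, B2–B5

Each bag holds 4 vertices, so the decomposition has width 3, which upper-bounds the treewidth. Conversely, {0, 1, 2, 5} is a clique of size 4, and the vertices of any clique must share a bag in every tree decomposition; so some bag has ≥ 4 vertices and tw(G) ≥ 3. Therefore the treewidth is 3.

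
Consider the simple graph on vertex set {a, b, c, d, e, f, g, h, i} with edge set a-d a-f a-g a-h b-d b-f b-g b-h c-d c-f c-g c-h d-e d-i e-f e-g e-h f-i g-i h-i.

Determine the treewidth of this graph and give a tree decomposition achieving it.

Treewidth 4.
One such decomposition:
Bags: B1 = {d, e, f, g, h}  B2 = {a, d, f, g, h}  B3 = {c, d, f, g, h}  B4 = {b, d, f, g, h}  B5 = {d, f, g, h, i}
Tree: B1–B2, B2–B3, B3–B4, B4–B5

Every bag has size at most 5, so the width is 5 − 1 = 4 and tw(G) ≤ 4. For the lower bound: the 5 vertex sets {e,g}, {a,f}, {c,h}, {d}, {b} are disjoint, each induces a connected subgraph, and every pair is joined by at least one edge of G. Contracting each set to a single vertex therefore yields K_{5} as a minor, and since treewidth is minor-monotone, tw(G) ≥ tw(K_{5}) = 4. Hence tw(G) = 4 exactly.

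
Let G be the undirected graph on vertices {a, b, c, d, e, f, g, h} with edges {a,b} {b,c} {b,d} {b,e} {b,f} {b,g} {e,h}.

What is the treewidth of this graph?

1

A width-1 tree decomposition is:
Bags: B1 = {b, g}  B2 = {b, c}  B3 = {b, e}  B4 = {b, d}  B5 = {e, h}  B6 = {b, f}  B7 = {a, b}
Tree: B1–B2, B1–B3, B3–B4, B3–B5, B2–B6, B2–B7
Every bag has size at most 2, so the width is 2 − 1 = 1 and tw(G) ≤ 1. G has an edge, so its treewidth is at least 1. Hence tw(G) = 1 exactly.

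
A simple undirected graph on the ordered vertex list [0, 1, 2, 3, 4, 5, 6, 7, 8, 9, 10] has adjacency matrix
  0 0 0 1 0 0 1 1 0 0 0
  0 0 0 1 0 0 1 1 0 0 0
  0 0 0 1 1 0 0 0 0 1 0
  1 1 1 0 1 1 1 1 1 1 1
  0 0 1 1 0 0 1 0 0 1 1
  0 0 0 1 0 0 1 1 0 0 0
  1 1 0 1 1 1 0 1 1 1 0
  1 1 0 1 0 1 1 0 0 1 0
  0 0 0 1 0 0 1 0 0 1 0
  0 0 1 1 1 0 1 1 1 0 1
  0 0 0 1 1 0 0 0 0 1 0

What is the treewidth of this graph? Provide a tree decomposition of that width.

Treewidth 3.
One optimal decomposition is:
Bags: B1 = {1, 3, 6, 7}  B2 = {3, 6, 7, 9}  B3 = {3, 6, 8, 9}  B4 = {0, 3, 6, 7}  B5 = {3, 4, 6, 9}  B6 = {3, 4, 9, 10}  B7 = {3, 5, 6, 7}  B8 = {2, 3, 4, 9}
Tree: B1–B2, B2–B3, B2–B4, B2–B5, B5–B6, B1–B7, B6–B8

Each bag holds 4 vertices, so the decomposition has width 3, which upper-bounds the treewidth. Conversely, {2, 3, 4, 9} is a clique of size 4, and the vertices of any clique must share a bag in every tree decomposition; so some bag has ≥ 4 vertices and tw(G) ≥ 3. Hence tw(G) = 3 exactly.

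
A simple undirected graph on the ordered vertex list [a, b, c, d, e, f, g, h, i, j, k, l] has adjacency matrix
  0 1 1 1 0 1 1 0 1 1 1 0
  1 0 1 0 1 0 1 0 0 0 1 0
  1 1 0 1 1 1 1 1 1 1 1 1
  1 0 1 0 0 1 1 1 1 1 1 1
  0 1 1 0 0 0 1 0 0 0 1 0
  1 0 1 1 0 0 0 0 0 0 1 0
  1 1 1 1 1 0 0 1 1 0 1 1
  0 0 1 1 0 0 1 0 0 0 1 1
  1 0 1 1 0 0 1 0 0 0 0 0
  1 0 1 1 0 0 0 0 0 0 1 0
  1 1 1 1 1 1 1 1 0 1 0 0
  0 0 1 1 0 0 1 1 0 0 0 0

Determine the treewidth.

4

A width-4 tree decomposition is:
Bags: B1 = {a, c, d, g, k}  B2 = {a, c, d, f, k}  B3 = {c, d, g, h, k}  B4 = {a, b, c, g, k}  B5 = {a, c, d, g, i}  B6 = {a, c, d, j, k}  B7 = {b, c, e, g, k}  B8 = {c, d, g, h, l}
Tree: B1–B2, B1–B3, B1–B4, B1–B5, B2–B6, B4–B7, B3–B8
The largest bag has 5 vertices, giving width 4; this decomposition certifies tw(G) ≤ 4. For the lower bound, the 5 vertices {c, d, g, h, l} are pairwise adjacent, and any tree decomposition puts a clique entirely inside one bag — forcing width ≥ 4. The upper and lower bounds meet at 4, so that is the treewidth.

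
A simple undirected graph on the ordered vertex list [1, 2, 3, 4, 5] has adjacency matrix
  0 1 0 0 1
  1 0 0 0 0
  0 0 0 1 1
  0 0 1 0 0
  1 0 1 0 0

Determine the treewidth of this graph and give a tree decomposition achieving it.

Treewidth 1.
One optimal decomposition is:
Bags: B1 = {1, 5}  B2 = {3, 5}  B3 = {3, 4}  B4 = {1, 2}
Tree: B1–B2, B2–B3, B1–B4

Every bag has size at most 2, so the width is 2 − 1 = 1 and tw(G) ≤ 1. Since G has at least one edge (e.g. 5–1), it is not an edgeless graph, so tw(G) ≥ 1. The upper and lower bounds meet at 1, so that is the treewidth.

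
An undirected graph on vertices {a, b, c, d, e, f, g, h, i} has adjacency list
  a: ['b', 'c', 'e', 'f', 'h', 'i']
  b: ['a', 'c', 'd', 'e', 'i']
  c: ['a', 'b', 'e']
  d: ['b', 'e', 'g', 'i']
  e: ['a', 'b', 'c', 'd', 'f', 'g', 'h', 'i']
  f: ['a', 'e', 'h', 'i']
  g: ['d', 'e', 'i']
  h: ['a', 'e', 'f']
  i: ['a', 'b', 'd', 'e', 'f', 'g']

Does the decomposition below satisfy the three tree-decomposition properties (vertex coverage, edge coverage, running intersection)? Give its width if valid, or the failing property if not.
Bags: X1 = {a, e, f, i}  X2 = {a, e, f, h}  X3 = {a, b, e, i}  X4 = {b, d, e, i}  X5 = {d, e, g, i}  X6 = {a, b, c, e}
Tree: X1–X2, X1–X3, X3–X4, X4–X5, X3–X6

Yes; width 3.

Every vertex of G appears in some bag (union = {a, b, c, d, e, f, g, h, i}); every edge is covered by a bag; and for each vertex v the set of bags containing v is connected in the bag tree. The decomposition is therefore valid. The largest bag has 4 vertices, so the width is 3.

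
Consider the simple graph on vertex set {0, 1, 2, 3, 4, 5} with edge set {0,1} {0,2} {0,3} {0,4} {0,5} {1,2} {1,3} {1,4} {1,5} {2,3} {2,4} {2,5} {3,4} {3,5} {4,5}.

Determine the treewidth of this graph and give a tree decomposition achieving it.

Treewidth 5.
Bags: B1 = {0, 1, 2, 3, 4, 5}
Tree: (single bag)

A single bag containing all 6 vertices is trivially a valid decomposition of width 5. Conversely, {0, 1, 2, 3, 4, 5} is a clique of size 6, and the vertices of any clique must share a bag in every tree decomposition; so some bag has ≥ 6 vertices and tw(G) ≥ 5. Therefore the treewidth is 5.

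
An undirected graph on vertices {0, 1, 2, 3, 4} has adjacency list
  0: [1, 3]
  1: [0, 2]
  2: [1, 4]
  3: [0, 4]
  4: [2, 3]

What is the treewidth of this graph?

2

A width-2 tree decomposition is:
Bags: B1 = {0, 1, 3}  B2 = {1, 2, 3}  B3 = {2, 3, 4}
Tree: B1–B2, B2–B3
Each bag holds 3 vertices, so the decomposition has width 2, which upper-bounds the treewidth. For the lower bound, G contains the cycle 3–0–1–2–4–3, so G is not a forest; only forests have treewidth ≤ 1, hence tw(G) ≥ 2. Combining the bounds, tw(G) = 2.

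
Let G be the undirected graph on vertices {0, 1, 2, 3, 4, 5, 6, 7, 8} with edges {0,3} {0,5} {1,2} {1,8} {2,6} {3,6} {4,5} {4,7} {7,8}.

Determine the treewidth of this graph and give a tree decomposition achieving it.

Treewidth 2.
One optimal decomposition is:
Bags: B1 = {0, 3, 6}  B2 = {0, 5, 6}  B3 = {4, 5, 6}  B4 = {4, 6, 7}  B5 = {6, 7, 8}  B6 = {1, 6, 8}  B7 = {1, 2, 6}
Tree: B1–B2, B2–B3, B3–B4, B4–B5, B5–B6, B6–B7

Every bag has size at most 3, so the width is 3 − 1 = 2 and tw(G) ≤ 2. Since 6–3–0–5–4–7–8–1–2–6 is a cycle in G, G is not acyclic. Forests are exactly the graphs of treewidth ≤ 1, so tw(G) ≥ 2. Hence tw(G) = 2 exactly.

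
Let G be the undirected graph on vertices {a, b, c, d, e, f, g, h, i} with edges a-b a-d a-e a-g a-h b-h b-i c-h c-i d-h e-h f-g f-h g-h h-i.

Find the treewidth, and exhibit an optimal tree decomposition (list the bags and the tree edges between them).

The largest bag has 3 vertices, giving width 2; this decomposition certifies tw(G) ≤ 2. For the lower bound, the 3 vertices {a, d, h} are pairwise adjacent, and any tree decomposition puts a clique entirely inside one bag — forcing width ≥ 2. Hence tw(G) = 2 exactly.

Treewidth 2.
One such decomposition:
Bags: B1 = {a, b, h}  B2 = {a, d, h}  B3 = {b, h, i}  B4 = {a, g, h}  B5 = {f, g, h}  B6 = {c, h, i}  B7 = {a, e, h}
Tree: B1–B2, B1–B3, B1–B4, B4–B5, B3–B6, B1–B7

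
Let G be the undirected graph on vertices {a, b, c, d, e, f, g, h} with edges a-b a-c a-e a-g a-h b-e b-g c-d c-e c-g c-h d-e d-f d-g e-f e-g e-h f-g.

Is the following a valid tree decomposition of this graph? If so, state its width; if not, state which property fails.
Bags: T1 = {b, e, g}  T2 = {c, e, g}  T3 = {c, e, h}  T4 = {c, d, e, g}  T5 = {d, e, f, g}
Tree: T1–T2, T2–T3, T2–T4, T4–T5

No — vertex a appears in no bag.

A tree decomposition must satisfy three properties: every vertex lies in some bag; for every edge, both endpoints lie together in some bag; and for every vertex, the bags containing it form a connected subtree. Here vertex a appears in no bag, so the decomposition is invalid.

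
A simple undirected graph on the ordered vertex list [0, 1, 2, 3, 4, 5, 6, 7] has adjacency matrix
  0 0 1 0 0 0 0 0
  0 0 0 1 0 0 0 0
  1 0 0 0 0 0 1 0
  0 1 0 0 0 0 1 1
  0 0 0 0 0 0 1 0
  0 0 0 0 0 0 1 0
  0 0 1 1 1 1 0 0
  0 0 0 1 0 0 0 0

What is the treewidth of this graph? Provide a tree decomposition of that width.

Treewidth 1.
One optimal decomposition is:
Bags: B1 = {2, 6}  B2 = {3, 6}  B3 = {3, 7}  B4 = {0, 2}  B5 = {4, 6}  B6 = {1, 3}  B7 = {5, 6}
Tree: B1–B2, B2–B3, B1–B4, B1–B5, B2–B6, B2–B7

Every bag has size at most 2, so the width is 2 − 1 = 1 and tw(G) ≤ 1. Any graph with an edge has treewidth ≥ 1, and G has the edge 6–2. Combining the bounds, tw(G) = 1.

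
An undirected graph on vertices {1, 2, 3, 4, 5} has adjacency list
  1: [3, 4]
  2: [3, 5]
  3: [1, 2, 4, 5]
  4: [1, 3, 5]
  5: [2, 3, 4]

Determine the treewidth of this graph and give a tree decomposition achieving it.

Every bag has size at most 3, so the width is 3 − 1 = 2 and tw(G) ≤ 2. Conversely, {2, 3, 5} is a clique of size 3, and the vertices of any clique must share a bag in every tree decomposition; so some bag has ≥ 3 vertices and tw(G) ≥ 2. The upper and lower bounds meet at 2, so that is the treewidth.

Treewidth 2.
One such decomposition:
Bags: B1 = {1, 3, 4}  B2 = {3, 4, 5}  B3 = {2, 3, 5}
Tree: B1–B2, B2–B3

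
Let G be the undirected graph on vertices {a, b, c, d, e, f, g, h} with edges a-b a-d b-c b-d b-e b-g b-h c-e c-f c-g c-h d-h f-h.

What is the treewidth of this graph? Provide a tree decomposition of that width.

Treewidth 2.
One such decomposition:
Bags: B1 = {b, c, g}  B2 = {b, c, h}  B3 = {b, d, h}  B4 = {b, c, e}  B5 = {c, f, h}  B6 = {a, b, d}
Tree: B1–B2, B2–B3, B1–B4, B2–B5, B3–B6

The largest bag has 3 vertices, giving width 2; this decomposition certifies tw(G) ≤ 2. Conversely, {c, f, h} is a clique of size 3, and the vertices of any clique must share a bag in every tree decomposition; so some bag has ≥ 3 vertices and tw(G) ≥ 2. The upper and lower bounds meet at 2, so that is the treewidth.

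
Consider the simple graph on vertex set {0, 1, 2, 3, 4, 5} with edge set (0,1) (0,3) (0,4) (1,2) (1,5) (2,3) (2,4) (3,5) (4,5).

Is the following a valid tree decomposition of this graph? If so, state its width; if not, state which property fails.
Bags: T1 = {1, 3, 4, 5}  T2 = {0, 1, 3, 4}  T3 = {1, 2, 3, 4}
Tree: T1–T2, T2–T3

Yes; width 3.

Checking the three conditions: (i) the bags cover all of {0, 1, 2, 3, 4, 5}; (ii) for each edge, some bag contains both endpoints; (iii) the bags containing any fixed vertex form a subtree. All hold, so the decomposition is valid with width 4 − 1 = 3.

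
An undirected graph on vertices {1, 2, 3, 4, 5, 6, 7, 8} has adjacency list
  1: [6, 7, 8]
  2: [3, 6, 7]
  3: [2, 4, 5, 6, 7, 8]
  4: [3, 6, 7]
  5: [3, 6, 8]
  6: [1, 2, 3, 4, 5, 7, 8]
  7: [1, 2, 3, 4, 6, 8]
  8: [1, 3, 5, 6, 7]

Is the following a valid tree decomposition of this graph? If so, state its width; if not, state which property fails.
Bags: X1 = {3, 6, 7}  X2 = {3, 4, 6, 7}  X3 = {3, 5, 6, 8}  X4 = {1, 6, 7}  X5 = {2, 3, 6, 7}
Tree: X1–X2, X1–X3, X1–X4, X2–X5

No — edge (8,7) lies in no bag.

A tree decomposition must satisfy three properties: every vertex lies in some bag; for every edge, both endpoints lie together in some bag; and for every vertex, the bags containing it form a connected subtree. Here edge (8,7) lies in no bag, so the decomposition is invalid.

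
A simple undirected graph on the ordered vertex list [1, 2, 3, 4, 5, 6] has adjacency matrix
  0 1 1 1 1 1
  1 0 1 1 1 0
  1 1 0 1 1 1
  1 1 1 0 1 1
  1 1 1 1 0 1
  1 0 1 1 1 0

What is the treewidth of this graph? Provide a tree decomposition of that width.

Treewidth 4.
Bags: B1 = {1, 2, 3, 4, 5}  B2 = {1, 3, 4, 5, 6}
Tree: B1–B2

Each bag holds 5 vertices, so the decomposition has width 4, which upper-bounds the treewidth. Conversely, {1, 2, 3, 4, 5} is a clique of size 5, and the vertices of any clique must share a bag in every tree decomposition; so some bag has ≥ 5 vertices and tw(G) ≥ 4. Combining the bounds, tw(G) = 4.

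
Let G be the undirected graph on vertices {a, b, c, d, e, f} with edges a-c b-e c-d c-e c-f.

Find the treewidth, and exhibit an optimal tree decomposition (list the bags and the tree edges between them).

Every bag has size at most 2, so the width is 2 − 1 = 1 and tw(G) ≤ 1. Any graph with an edge has treewidth ≥ 1, and G has the edge c–f. Combining the bounds, tw(G) = 1.

Treewidth 1.
One such decomposition:
Bags: B1 = {c, f}  B2 = {a, c}  B3 = {c, d}  B4 = {c, e}  B5 = {b, e}
Tree: B1–B2, B1–B3, B3–B4, B4–B5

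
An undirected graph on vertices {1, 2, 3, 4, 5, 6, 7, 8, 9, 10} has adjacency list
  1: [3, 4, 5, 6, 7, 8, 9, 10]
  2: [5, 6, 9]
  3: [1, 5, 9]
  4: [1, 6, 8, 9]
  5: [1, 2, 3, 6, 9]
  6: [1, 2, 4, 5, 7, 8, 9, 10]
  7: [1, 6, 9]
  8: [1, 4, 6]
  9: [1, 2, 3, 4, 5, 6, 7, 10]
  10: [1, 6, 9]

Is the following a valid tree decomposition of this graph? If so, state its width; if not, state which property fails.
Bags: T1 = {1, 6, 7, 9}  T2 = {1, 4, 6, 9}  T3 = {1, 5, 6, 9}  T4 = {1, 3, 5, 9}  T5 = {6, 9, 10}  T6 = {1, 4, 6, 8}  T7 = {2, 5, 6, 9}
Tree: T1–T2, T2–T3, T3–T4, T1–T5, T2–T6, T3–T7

A tree decomposition must satisfy three properties: every vertex lies in some bag; for every edge, both endpoints lie together in some bag; and for every vertex, the bags containing it form a connected subtree. Here edge (1,10) lies in no bag, so the decomposition is invalid.

No — edge (1,10) lies in no bag.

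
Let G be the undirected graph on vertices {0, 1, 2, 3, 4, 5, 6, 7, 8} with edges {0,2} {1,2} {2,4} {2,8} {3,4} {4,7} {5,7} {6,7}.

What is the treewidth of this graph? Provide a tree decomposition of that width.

Every bag has size at most 2, so the width is 2 − 1 = 1 and tw(G) ≤ 1. Since G has at least one edge (e.g. 7–4), it is not an edgeless graph, so tw(G) ≥ 1. The upper and lower bounds meet at 1, so that is the treewidth.

Treewidth 1.
One optimal decomposition is:
Bags: B1 = {4, 7}  B2 = {6, 7}  B3 = {2, 4}  B4 = {2, 8}  B5 = {1, 2}  B6 = {0, 2}  B7 = {3, 4}  B8 = {5, 7}
Tree: B1–B2, B1–B3, B3–B4, B3–B5, B5–B6, B3–B7, B1–B8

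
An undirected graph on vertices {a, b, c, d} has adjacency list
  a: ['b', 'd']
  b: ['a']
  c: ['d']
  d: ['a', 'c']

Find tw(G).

1

A width-1 tree decomposition is:
Bags: B1 = {a, b}  B2 = {a, d}  B3 = {c, d}
Tree: B1–B2, B2–B3
Every bag has size at most 2, so the width is 2 − 1 = 1 and tw(G) ≤ 1. Any graph with an edge has treewidth ≥ 1, and G has the edge b–a. Therefore the treewidth is 1.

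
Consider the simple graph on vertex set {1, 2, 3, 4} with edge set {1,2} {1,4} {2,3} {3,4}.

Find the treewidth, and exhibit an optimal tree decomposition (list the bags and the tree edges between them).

The largest bag has 3 vertices, giving width 2; this decomposition certifies tw(G) ≤ 2. For the lower bound, G contains the cycle 2–3–4–1–2, so G is not a forest; only forests have treewidth ≤ 1, hence tw(G) ≥ 2. Combining the bounds, tw(G) = 2.

Treewidth 2.
One such decomposition:
Bags: B1 = {2, 3, 4}  B2 = {1, 2, 4}
Tree: B1–B2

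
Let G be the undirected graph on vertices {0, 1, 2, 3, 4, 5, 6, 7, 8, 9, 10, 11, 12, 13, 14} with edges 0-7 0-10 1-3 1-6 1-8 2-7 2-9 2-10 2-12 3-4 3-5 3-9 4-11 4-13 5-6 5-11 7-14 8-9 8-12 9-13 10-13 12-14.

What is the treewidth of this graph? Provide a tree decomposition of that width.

Every bag has size at most 4, so the width is 4 − 1 = 3 and tw(G) ≤ 3. For the lower bound: the 4 vertex sets {5,6,11}, {4}, {3}, {1,8,9,13} are disjoint, each induces a connected subgraph, and every pair is joined by at least one edge of G. Contracting each set to a single vertex therefore yields K_{4} as a minor, and since treewidth is minor-monotone, tw(G) ≥ tw(K_{4}) = 3. Therefore the treewidth is 3.

Treewidth 3.
One such decomposition:
Bags: B1 = {4, 5, 6, 11}  B2 = {3, 4, 5, 6}  B3 = {1, 3, 4, 6}  B4 = {1, 3, 4, 13}  B5 = {1, 3, 9, 13}  B6 = {1, 8, 9, 13}  B7 = {8, 9, 10, 13}  B8 = {2, 8, 9, 10}  B9 = {2, 8, 10, 12}  B10 = {0, 2, 10, 12}  B11 = {0, 2, 7, 12}  B12 = {0, 7, 12, 14}
Tree: B1–B2, B2–B3, B3–B4, B4–B5, B5–B6, B6–B7, B7–B8, B8–B9, B9–B10, B10–B11, B11–B12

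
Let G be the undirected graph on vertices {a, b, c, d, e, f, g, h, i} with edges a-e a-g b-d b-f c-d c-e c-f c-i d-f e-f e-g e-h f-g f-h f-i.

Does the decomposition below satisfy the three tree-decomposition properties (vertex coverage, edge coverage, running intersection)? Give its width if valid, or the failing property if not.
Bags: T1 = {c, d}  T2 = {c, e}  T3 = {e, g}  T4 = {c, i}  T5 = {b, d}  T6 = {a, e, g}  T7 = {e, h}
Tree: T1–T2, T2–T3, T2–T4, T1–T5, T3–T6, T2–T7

A tree decomposition must satisfy three properties: every vertex lies in some bag; for every edge, both endpoints lie together in some bag; and for every vertex, the bags containing it form a connected subtree. Here vertex f appears in no bag, so the decomposition is invalid.

No — vertex f appears in no bag.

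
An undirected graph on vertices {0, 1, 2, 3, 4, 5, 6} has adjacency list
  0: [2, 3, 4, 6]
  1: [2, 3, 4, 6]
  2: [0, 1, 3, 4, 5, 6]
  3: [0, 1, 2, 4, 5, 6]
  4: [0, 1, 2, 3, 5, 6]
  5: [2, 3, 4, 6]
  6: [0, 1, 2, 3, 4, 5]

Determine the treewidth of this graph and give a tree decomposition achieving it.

Each bag holds 5 vertices, so the decomposition has width 4, which upper-bounds the treewidth. On the other hand G contains the 5-clique {0, 2, 3, 4, 6}. A clique must lie in a single bag of any decomposition, so no decomposition can have width below 4. Combining the bounds, tw(G) = 4.

Treewidth 4.
Bags: B1 = {1, 2, 3, 4, 6}  B2 = {2, 3, 4, 5, 6}  B3 = {0, 2, 3, 4, 6}
Tree: B1–B2, B1–B3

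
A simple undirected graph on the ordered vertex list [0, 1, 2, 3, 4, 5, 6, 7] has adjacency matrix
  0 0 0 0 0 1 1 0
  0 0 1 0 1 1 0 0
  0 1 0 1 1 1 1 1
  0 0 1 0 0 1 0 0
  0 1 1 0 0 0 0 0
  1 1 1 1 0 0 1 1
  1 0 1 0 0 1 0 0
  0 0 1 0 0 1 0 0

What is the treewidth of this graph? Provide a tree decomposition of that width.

Every bag has size at most 3, so the width is 3 − 1 = 2 and tw(G) ≤ 2. For the lower bound, the 3 vertices {0, 5, 6} are pairwise adjacent, and any tree decomposition puts a clique entirely inside one bag — forcing width ≥ 2. Therefore the treewidth is 2.

Treewidth 2.
One such decomposition:
Bags: B1 = {2, 5, 6}  B2 = {2, 3, 5}  B3 = {1, 2, 5}  B4 = {2, 5, 7}  B5 = {0, 5, 6}  B6 = {1, 2, 4}
Tree: B1–B2, B1–B3, B1–B4, B1–B5, B3–B6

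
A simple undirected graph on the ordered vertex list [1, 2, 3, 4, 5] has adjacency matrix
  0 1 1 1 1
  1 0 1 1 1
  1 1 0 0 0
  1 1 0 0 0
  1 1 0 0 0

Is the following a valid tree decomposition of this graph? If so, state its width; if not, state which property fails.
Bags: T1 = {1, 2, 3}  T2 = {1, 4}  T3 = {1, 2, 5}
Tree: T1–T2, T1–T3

No — edge (2,4) lies in no bag.

A tree decomposition must satisfy three properties: every vertex lies in some bag; for every edge, both endpoints lie together in some bag; and for every vertex, the bags containing it form a connected subtree. Here edge (2,4) lies in no bag, so the decomposition is invalid.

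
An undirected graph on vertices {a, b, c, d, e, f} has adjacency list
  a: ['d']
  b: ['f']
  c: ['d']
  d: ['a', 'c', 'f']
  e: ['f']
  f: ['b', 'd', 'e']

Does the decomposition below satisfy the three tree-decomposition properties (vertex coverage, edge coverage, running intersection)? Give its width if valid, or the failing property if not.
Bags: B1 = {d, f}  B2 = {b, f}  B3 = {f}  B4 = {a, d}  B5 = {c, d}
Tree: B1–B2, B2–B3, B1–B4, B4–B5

No — vertex e appears in no bag.

A tree decomposition must satisfy three properties: every vertex lies in some bag; for every edge, both endpoints lie together in some bag; and for every vertex, the bags containing it form a connected subtree. Here vertex e appears in no bag, so the decomposition is invalid.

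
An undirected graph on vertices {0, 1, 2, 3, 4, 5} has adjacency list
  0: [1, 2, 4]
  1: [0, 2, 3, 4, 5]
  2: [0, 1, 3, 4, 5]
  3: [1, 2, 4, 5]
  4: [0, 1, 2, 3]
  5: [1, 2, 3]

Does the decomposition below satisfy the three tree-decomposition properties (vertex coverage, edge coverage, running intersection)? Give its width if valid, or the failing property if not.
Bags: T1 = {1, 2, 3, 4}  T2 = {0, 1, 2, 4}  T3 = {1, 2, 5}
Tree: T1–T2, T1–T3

A tree decomposition must satisfy three properties: every vertex lies in some bag; for every edge, both endpoints lie together in some bag; and for every vertex, the bags containing it form a connected subtree. Here edge (3,5) lies in no bag, so the decomposition is invalid.

No — edge (3,5) lies in no bag.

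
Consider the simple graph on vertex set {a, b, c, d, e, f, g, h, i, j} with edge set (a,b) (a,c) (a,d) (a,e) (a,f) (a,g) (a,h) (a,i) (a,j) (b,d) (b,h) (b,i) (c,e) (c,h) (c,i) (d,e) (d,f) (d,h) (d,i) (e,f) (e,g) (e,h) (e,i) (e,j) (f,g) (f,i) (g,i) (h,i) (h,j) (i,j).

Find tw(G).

A width-4 tree decomposition is:
Bags: B1 = {a, d, e, f, i}  B2 = {a, d, e, h, i}  B3 = {a, b, d, h, i}  B4 = {a, e, f, g, i}  B5 = {a, c, e, h, i}  B6 = {a, e, h, i, j}
Tree: B1–B2, B2–B3, B1–B4, B2–B5, B5–B6
Each bag holds 5 vertices, so the decomposition has width 4, which upper-bounds the treewidth. On the other hand G contains the 5-clique {a, e, f, g, i}. A clique must lie in a single bag of any decomposition, so no decomposition can have width below 4. Combining the bounds, tw(G) = 4.

4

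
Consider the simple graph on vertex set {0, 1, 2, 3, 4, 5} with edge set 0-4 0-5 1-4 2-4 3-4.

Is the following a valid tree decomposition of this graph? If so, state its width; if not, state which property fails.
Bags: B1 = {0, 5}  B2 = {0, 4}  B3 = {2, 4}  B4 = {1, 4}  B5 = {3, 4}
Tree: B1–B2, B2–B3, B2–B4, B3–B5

Yes; width 1.

Every vertex of G appears in some bag (union = {0, 1, 2, 3, 4, 5}); every edge is covered by a bag; and for each vertex v the set of bags containing v is connected in the bag tree. The decomposition is therefore valid. The largest bag has 2 vertices, so the width is 1.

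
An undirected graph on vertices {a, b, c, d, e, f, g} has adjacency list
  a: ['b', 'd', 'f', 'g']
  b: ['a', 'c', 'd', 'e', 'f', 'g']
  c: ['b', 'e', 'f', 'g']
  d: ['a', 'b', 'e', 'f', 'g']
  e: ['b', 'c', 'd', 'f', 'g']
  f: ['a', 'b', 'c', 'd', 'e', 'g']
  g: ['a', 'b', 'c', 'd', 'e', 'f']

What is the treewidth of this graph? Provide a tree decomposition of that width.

Treewidth 4.
One such decomposition:
Bags: B1 = {b, d, e, f, g}  B2 = {b, c, e, f, g}  B3 = {a, b, d, f, g}
Tree: B1–B2, B1–B3

Every bag has size at most 5, so the width is 5 − 1 = 4 and tw(G) ≤ 4. Conversely, {b, d, e, f, g} is a clique of size 5, and the vertices of any clique must share a bag in every tree decomposition; so some bag has ≥ 5 vertices and tw(G) ≥ 4. Combining the bounds, tw(G) = 4.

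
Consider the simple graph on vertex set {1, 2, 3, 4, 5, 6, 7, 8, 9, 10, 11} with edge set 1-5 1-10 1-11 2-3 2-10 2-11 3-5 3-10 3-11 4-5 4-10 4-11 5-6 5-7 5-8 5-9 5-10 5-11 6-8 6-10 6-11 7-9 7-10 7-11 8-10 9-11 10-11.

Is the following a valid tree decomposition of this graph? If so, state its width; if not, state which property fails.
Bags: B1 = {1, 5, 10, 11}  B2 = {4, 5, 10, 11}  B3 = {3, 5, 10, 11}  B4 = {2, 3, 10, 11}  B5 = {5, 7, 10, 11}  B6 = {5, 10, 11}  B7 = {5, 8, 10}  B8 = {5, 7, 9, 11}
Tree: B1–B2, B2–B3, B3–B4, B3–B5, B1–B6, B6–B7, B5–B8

No — vertex 6 appears in no bag.

A tree decomposition must satisfy three properties: every vertex lies in some bag; for every edge, both endpoints lie together in some bag; and for every vertex, the bags containing it form a connected subtree. Here vertex 6 appears in no bag, so the decomposition is invalid.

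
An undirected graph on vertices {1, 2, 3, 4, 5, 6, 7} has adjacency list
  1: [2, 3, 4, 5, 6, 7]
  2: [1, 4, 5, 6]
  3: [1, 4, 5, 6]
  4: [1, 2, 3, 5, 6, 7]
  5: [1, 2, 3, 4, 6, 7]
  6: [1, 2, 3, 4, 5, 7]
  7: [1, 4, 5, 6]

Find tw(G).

A width-4 tree decomposition is:
Bags: B1 = {1, 2, 4, 5, 6}  B2 = {1, 4, 5, 6, 7}  B3 = {1, 3, 4, 5, 6}
Tree: B1–B2, B2–B3
The largest bag has 5 vertices, giving width 4; this decomposition certifies tw(G) ≤ 4. For the lower bound, the 5 vertices {1, 2, 4, 5, 6} are pairwise adjacent, and any tree decomposition puts a clique entirely inside one bag — forcing width ≥ 4. The upper and lower bounds meet at 4, so that is the treewidth.

4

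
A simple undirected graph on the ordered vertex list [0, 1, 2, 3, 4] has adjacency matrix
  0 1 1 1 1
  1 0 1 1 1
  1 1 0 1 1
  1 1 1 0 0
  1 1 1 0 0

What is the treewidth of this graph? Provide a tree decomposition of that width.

The largest bag has 4 vertices, giving width 3; this decomposition certifies tw(G) ≤ 3. For the lower bound, the 4 vertices {0, 1, 2, 3} are pairwise adjacent, and any tree decomposition puts a clique entirely inside one bag — forcing width ≥ 3. The upper and lower bounds meet at 3, so that is the treewidth.

Treewidth 3.
Bags: B1 = {0, 1, 2, 4}  B2 = {0, 1, 2, 3}
Tree: B1–B2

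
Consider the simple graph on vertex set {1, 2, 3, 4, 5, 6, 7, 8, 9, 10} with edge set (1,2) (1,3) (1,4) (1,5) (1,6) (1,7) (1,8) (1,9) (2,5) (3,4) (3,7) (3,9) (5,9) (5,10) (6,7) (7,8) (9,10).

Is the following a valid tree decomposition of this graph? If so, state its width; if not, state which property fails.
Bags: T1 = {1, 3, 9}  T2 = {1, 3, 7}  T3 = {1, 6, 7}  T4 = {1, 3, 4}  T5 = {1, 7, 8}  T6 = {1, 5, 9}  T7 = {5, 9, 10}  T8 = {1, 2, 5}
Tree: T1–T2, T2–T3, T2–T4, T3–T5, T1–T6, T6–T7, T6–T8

Vertex coverage: the bags together contain {1, 2, 3, 4, 5, 6, 7, 8, 9, 10}, the full vertex set. Edge coverage: each edge of G has both endpoints in at least one bag. Running intersection: for every vertex, the bags containing it form a connected subtree. All three properties hold, so this is a valid tree decomposition of width max|bag| − 1 = 2, and hence tw(G) ≤ 2.

Yes; width 2.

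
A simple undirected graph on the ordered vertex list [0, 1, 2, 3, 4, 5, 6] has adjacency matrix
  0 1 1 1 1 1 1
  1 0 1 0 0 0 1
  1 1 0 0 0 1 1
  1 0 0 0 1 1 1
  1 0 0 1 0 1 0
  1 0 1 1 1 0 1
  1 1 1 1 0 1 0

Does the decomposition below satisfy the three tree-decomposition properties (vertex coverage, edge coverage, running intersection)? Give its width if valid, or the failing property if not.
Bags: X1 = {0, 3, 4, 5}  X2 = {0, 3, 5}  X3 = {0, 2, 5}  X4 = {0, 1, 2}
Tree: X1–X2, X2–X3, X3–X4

No — vertex 6 appears in no bag.

A tree decomposition must satisfy three properties: every vertex lies in some bag; for every edge, both endpoints lie together in some bag; and for every vertex, the bags containing it form a connected subtree. Here vertex 6 appears in no bag, so the decomposition is invalid.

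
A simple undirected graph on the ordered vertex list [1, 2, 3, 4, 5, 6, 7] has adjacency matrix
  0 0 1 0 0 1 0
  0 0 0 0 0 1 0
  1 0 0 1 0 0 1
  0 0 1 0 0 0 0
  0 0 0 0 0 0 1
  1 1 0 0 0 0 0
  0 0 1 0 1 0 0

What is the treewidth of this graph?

1

A width-1 tree decomposition is:
Bags: B1 = {3, 4}  B2 = {1, 3}  B3 = {3, 7}  B4 = {1, 6}  B5 = {5, 7}  B6 = {2, 6}
Tree: B1–B2, B2–B3, B2–B4, B3–B5, B4–B6
The largest bag has 2 vertices, giving width 1; this decomposition certifies tw(G) ≤ 1. Any graph with an edge has treewidth ≥ 1, and G has the edge 4–3. Hence tw(G) = 1 exactly.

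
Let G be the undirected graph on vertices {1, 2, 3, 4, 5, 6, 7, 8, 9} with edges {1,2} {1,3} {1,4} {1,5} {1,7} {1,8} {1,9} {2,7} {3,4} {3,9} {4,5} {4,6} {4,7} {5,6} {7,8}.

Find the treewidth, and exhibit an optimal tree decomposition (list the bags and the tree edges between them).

Each bag holds 3 vertices, so the decomposition has width 2, which upper-bounds the treewidth. Conversely, {1, 7, 8} is a clique of size 3, and the vertices of any clique must share a bag in every tree decomposition; so some bag has ≥ 3 vertices and tw(G) ≥ 2. The upper and lower bounds meet at 2, so that is the treewidth.

Treewidth 2.
One optimal decomposition is:
Bags: B1 = {1, 4, 7}  B2 = {1, 2, 7}  B3 = {1, 4, 5}  B4 = {1, 3, 4}  B5 = {1, 3, 9}  B6 = {4, 5, 6}  B7 = {1, 7, 8}
Tree: B1–B2, B1–B3, B1–B4, B4–B5, B3–B6, B1–B7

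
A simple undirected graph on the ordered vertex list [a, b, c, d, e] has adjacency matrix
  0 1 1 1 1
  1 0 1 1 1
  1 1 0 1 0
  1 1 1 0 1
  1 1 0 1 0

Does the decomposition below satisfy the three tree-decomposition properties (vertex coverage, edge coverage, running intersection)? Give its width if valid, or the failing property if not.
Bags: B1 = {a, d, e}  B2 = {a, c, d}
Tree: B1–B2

A tree decomposition must satisfy three properties: every vertex lies in some bag; for every edge, both endpoints lie together in some bag; and for every vertex, the bags containing it form a connected subtree. Here vertex b appears in no bag, so the decomposition is invalid.

No — vertex b appears in no bag.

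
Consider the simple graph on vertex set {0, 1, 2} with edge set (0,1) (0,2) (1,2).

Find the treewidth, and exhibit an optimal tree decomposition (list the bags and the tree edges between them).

Treewidth 2.
Bags: B1 = {0, 1, 2}
Tree: (single bag)

A single bag containing all 3 vertices is trivially a valid decomposition of width 2. On the other hand G contains the 3-clique {0, 1, 2}. A clique must lie in a single bag of any decomposition, so no decomposition can have width below 2. Hence tw(G) = 2 exactly.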